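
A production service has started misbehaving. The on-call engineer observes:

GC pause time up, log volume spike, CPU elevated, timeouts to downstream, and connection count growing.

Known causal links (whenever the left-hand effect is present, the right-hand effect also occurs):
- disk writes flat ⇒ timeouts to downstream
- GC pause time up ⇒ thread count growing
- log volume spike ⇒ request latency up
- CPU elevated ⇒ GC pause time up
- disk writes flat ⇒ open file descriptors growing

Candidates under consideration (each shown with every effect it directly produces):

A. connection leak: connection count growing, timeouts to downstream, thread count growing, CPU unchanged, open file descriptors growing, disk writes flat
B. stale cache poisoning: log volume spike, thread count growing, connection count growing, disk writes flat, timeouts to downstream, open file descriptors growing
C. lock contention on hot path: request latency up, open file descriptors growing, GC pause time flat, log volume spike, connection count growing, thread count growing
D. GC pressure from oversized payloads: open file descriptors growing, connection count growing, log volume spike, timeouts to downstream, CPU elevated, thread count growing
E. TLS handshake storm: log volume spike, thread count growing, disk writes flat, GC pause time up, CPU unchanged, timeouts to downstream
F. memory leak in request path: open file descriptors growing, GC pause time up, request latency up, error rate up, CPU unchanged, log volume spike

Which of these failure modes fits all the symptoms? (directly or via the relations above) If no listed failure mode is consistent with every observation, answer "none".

Per-candidate check:
(A) connection leak — fails on GC pause time up, log volume spike, CPU elevated (predicts CPU unchanged, not CPU elevated)
(B) stale cache poisoning — GC pause time up -; log volume spike +; CPU elevated -; timeouts to downstream +; connection count growing +
(C) lock contention on hot path — fails on GC pause time up, CPU elevated, timeouts to downstream (predicts GC pause time flat, not GC pause time up)
(D) GC pressure from oversized payloads — GC pause time up + (through CPU elevated → GC pause time up); log volume spike +; CPU elevated +; timeouts to downstream +; connection count growing +
(E) TLS handshake storm — fails on CPU elevated, connection count growing (predicts CPU unchanged, not CPU elevated)
(F) memory leak in request path — GC pause time up +; log volume spike +; CPU elevated -; timeouts to downstream -; connection count growing -
(D) alone accounts for all the evidence.

D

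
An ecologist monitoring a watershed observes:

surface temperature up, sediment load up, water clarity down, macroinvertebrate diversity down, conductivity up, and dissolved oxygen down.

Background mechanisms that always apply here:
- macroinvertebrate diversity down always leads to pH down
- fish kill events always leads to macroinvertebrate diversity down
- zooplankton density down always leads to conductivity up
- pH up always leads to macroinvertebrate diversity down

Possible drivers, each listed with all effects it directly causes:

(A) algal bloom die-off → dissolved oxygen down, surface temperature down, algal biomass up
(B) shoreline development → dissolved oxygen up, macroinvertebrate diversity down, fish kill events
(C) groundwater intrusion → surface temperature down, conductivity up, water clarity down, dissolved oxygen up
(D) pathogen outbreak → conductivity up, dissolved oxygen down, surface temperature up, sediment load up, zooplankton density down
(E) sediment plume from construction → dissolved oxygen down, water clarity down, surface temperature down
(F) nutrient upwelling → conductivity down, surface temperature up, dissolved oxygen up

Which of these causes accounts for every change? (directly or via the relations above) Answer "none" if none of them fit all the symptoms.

none

Checking each candidate against the observations:
(A) algal bloom die-off — surface temperature up ✗; sediment load up ✗; water clarity down ✗; macroinvertebrate diversity down ✗; conductivity up ✗; dissolved oxygen down ✓
(B) shoreline development — surface temperature up ✗; sediment load up ✗; water clarity down ✗; macroinvertebrate diversity down ✓; conductivity up ✗; dissolved oxygen down ✗
(C) groundwater intrusion — fails on surface temperature up, sediment load up, macroinvertebrate diversity down, dissolved oxygen down (predicts surface temperature down, not surface temperature up; predicts dissolved oxygen up, not dissolved oxygen down)
(D) pathogen outbreak — surface temperature up ✓; sediment load up ✓; water clarity down ✗; macroinvertebrate diversity down ✗; conductivity up ✓; dissolved oxygen down ✓
(E) sediment plume from construction — surface temperature up ✗; sediment load up ✗; water clarity down ✓; macroinvertebrate diversity down ✗; conductivity up ✗; dissolved oxygen down ✓
(F) nutrient upwelling — surface temperature up ✓; sediment load up ✗; water clarity down ✗; macroinvertebrate diversity down ✗; conductivity up ✗; dissolved oxygen down ✗
Every candidate fails on at least one observation.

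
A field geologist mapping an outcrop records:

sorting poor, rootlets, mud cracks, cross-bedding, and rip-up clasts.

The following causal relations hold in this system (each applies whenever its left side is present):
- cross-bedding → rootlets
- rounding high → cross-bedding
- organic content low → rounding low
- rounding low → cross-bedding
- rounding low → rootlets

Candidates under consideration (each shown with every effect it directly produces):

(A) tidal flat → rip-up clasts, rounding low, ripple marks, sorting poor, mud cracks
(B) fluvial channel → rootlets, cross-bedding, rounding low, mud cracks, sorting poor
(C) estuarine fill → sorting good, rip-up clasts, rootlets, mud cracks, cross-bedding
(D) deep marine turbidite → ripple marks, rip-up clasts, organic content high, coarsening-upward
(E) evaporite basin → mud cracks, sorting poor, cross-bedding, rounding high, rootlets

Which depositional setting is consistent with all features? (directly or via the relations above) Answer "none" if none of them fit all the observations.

Testing each hypothesis:
(A) tidal flat — accounts for every observation (rootlets through rounding low → rootlets)
(B) fluvial channel — does not account for rip-up clasts
(C) estuarine fill — sorting poor NO; rootlets yes; mud cracks yes; cross-bedding yes; rip-up clasts yes
(D) deep marine turbidite — does not account for sorting poor, rootlets, mud cracks, cross-bedding
(E) evaporite basin — does not account for rip-up clasts
(A) is the only candidate with no mismatches.

A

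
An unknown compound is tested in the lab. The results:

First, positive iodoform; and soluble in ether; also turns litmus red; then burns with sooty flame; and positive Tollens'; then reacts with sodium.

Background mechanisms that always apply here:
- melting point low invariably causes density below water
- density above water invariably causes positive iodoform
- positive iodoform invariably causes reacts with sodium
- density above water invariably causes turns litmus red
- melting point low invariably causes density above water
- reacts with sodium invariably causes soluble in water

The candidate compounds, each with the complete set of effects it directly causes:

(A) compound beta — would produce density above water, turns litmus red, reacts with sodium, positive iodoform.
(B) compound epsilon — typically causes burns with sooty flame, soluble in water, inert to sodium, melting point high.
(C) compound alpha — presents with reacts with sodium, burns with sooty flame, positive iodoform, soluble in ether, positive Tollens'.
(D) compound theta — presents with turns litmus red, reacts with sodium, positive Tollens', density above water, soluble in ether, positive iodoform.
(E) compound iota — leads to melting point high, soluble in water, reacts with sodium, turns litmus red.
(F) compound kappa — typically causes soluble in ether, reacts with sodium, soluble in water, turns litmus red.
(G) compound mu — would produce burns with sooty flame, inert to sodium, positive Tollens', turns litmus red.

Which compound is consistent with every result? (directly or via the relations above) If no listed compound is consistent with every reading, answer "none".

none

Checking each candidate against the observations:
(A) compound beta — positive iodoform match; soluble in ether miss; turns litmus red match; burns with sooty flame miss; positive Tollens' miss; reacts with sodium match
(B) compound epsilon — positive iodoform miss; soluble in ether miss; turns litmus red miss; burns with sooty flame match; positive Tollens' miss; reacts with sodium miss
(C) compound alpha — positive iodoform match; soluble in ether match; turns litmus red miss; burns with sooty flame match; positive Tollens' match; reacts with sodium match
(D) compound theta — does not account for burns with sooty flame
(E) compound iota — does not account for positive iodoform, soluble in ether, burns with sooty flame, positive Tollens'
(F) compound kappa — positive iodoform miss; soluble in ether match; turns litmus red match; burns with sooty flame miss; positive Tollens' miss; reacts with sodium match
(G) compound mu — fails on positive iodoform, soluble in ether, reacts with sodium (predicts inert to sodium, not reacts with sodium)
Every candidate fails on at least one observation.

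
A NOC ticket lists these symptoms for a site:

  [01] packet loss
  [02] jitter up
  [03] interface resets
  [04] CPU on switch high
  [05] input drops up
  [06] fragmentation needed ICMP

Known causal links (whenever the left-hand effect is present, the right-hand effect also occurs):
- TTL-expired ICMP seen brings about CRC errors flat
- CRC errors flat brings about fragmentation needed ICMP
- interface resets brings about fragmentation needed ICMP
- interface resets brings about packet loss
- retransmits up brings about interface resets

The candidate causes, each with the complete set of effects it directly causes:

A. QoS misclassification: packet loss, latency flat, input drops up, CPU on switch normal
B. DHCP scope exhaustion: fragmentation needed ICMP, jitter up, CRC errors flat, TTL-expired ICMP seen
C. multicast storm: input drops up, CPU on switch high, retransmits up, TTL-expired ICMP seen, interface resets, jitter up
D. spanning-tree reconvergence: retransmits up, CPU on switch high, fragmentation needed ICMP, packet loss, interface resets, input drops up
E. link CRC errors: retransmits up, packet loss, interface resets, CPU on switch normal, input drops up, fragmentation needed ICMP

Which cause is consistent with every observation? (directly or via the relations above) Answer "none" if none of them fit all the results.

For each candidate, compare predicted effects to what was observed:
(A) QoS misclassification — packet loss yes; jitter up NO; interface resets NO; CPU on switch high NO; input drops up yes; fragmentation needed ICMP NO
(B) DHCP scope exhaustion — does not account for packet loss, interface resets, CPU on switch high, input drops up
(C) multicast storm — accounts for every observation (packet loss by interface resets → packet loss)
(D) spanning-tree reconvergence — packet loss yes; jitter up NO; interface resets yes; CPU on switch high yes; input drops up yes; fragmentation needed ICMP yes
(E) link CRC errors — fails on jitter up, CPU on switch high (predicts CPU on switch normal, not CPU on switch high)
Only (C) is consistent with every observation.

C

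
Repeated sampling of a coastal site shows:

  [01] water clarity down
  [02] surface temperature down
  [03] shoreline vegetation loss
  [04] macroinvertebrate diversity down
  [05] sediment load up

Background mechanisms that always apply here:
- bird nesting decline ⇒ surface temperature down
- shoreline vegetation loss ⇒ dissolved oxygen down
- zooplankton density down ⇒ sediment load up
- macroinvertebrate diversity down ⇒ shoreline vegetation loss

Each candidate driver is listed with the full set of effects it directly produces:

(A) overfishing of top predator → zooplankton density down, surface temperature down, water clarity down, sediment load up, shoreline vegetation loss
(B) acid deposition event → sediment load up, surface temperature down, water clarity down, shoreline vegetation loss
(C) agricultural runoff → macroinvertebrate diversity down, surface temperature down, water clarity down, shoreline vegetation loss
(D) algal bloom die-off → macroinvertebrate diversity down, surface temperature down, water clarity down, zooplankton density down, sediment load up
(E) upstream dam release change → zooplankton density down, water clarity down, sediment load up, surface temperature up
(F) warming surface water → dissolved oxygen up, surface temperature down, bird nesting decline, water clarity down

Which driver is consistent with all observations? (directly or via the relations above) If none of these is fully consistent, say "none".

D

Checking each candidate against the observations:
(A) overfishing of top predator — water clarity down yes; surface temperature down yes; shoreline vegetation loss yes; macroinvertebrate diversity down NO; sediment load up yes
(B) acid deposition event — water clarity down yes; surface temperature down yes; shoreline vegetation loss yes; macroinvertebrate diversity down NO; sediment load up yes
(C) agricultural runoff — does not account for sediment load up
(D) algal bloom die-off — accounts for every observation (shoreline vegetation loss through macroinvertebrate diversity down → shoreline vegetation loss)
(E) upstream dam release change — fails on surface temperature down, shoreline vegetation loss, macroinvertebrate diversity down (predicts surface temperature up, not surface temperature down)
(F) warming surface water — does not account for shoreline vegetation loss, macroinvertebrate diversity down, sediment load up
(D) alone accounts for all the evidence.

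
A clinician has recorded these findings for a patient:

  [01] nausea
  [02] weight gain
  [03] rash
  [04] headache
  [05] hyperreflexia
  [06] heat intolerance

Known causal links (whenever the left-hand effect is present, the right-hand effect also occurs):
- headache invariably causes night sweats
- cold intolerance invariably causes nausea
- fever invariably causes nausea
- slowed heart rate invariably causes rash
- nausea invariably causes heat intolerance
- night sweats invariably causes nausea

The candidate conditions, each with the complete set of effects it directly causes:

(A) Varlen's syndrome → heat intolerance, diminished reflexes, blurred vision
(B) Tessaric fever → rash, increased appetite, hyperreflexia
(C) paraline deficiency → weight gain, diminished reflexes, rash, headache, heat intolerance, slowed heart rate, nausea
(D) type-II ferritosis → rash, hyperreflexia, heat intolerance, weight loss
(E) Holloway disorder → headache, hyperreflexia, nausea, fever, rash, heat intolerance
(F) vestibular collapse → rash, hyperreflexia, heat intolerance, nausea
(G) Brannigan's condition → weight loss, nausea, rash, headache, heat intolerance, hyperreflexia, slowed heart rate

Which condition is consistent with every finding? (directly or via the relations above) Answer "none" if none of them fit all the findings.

For each candidate, compare predicted effects to what was observed:
(A) Varlen's syndrome — nausea NO; weight gain NO; rash NO; headache NO; hyperreflexia NO; heat intolerance yes
(B) Tessaric fever — nausea NO; weight gain NO; rash yes; headache NO; hyperreflexia yes; heat intolerance NO
(C) paraline deficiency — nausea yes; weight gain yes; rash yes; headache yes; hyperreflexia NO; heat intolerance yes
(D) type-II ferritosis — nausea NO; weight gain NO; rash yes; headache NO; hyperreflexia yes; heat intolerance yes
(E) Holloway disorder — nausea yes; weight gain NO; rash yes; headache yes; hyperreflexia yes; heat intolerance yes
(F) vestibular collapse — nausea yes; weight gain NO; rash yes; headache NO; hyperreflexia yes; heat intolerance yes
(G) Brannigan's condition — nausea yes; weight gain NO; rash yes; headache yes; hyperreflexia yes; heat intolerance yes
None of the listed candidates fits everything.

none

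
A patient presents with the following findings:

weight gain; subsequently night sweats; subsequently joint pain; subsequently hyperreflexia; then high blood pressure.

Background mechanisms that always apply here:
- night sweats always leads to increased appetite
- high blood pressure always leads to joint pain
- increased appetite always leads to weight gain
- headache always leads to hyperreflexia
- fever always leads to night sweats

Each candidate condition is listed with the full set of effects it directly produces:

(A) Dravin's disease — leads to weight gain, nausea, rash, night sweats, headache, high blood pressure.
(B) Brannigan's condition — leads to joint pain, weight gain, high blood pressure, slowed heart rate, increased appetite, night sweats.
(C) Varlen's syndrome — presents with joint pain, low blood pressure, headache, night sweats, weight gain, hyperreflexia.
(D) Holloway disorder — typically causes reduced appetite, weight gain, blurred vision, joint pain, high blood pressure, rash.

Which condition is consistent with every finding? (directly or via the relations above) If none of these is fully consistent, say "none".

Testing each hypothesis:
(A) Dravin's disease — accounts for every observation (joint pain via high blood pressure → joint pain)
(B) Brannigan's condition — weight gain yes; night sweats yes; joint pain yes; hyperreflexia NO; high blood pressure yes
(C) Varlen's syndrome — fails on high blood pressure (predicts low blood pressure, not high blood pressure)
(D) Holloway disorder — weight gain yes; night sweats NO; joint pain yes; hyperreflexia NO; high blood pressure yes
(A) alone accounts for all the evidence.

A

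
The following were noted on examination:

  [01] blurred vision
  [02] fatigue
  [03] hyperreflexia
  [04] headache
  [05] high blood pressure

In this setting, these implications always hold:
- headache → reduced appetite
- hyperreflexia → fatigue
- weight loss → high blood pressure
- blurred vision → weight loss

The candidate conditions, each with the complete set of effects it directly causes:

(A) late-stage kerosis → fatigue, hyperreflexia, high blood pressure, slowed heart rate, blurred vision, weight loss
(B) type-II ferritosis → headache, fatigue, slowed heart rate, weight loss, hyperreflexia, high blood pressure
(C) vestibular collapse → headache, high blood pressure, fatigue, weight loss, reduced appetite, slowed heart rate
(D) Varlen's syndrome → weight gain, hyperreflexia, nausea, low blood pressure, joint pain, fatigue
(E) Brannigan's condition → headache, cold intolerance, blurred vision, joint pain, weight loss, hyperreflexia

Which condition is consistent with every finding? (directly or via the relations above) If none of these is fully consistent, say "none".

Checking each candidate against the observations:
(A) late-stage kerosis — does not account for headache
(B) type-II ferritosis — does not account for blurred vision
(C) vestibular collapse — does not account for blurred vision, hyperreflexia
(D) Varlen's syndrome — blurred vision NO; fatigue yes; hyperreflexia yes; headache NO; high blood pressure NO
(E) Brannigan's condition — blurred vision yes; fatigue yes (by hyperreflexia → fatigue); hyperreflexia yes; headache yes; high blood pressure yes (by weight loss → high blood pressure)
(E) is the only candidate with no mismatches.

E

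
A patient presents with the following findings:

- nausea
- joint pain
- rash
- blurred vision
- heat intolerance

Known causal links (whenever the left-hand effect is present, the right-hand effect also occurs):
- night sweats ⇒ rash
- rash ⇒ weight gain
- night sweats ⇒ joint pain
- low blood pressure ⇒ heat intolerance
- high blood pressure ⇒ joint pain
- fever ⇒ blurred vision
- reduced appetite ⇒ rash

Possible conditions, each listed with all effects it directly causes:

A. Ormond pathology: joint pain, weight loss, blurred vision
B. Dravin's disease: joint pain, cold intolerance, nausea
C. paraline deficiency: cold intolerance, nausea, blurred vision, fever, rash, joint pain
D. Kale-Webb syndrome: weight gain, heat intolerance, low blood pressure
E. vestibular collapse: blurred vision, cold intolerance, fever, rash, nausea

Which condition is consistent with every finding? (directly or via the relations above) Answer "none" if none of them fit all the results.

For each candidate, compare predicted effects to what was observed:
(A) Ormond pathology — nausea NO; joint pain yes; rash NO; blurred vision yes; heat intolerance NO
(B) Dravin's disease — fails on rash, blurred vision, heat intolerance (predicts cold intolerance, not heat intolerance)
(C) paraline deficiency — nausea yes; joint pain yes; rash yes; blurred vision yes; heat intolerance NO
(D) Kale-Webb syndrome — nausea NO; joint pain NO; rash NO; blurred vision NO; heat intolerance yes
(E) vestibular collapse — nausea yes; joint pain NO; rash yes; blurred vision yes; heat intolerance NO
None of the listed candidates fits everything.

none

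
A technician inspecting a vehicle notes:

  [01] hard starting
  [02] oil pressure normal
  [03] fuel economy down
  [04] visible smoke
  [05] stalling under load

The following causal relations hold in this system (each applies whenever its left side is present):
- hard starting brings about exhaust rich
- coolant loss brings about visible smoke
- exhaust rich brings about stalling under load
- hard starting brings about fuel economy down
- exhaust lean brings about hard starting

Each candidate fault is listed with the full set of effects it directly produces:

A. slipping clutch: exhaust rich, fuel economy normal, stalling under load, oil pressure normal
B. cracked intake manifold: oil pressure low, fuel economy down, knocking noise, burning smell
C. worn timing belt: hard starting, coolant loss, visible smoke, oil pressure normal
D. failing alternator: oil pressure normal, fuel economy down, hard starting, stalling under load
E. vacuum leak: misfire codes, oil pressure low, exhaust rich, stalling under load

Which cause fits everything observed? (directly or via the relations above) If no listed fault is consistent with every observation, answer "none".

For each candidate, compare predicted effects to what was observed:
(A) slipping clutch — fails on hard starting, fuel economy down, visible smoke (predicts fuel economy normal, not fuel economy down)
(B) cracked intake manifold — hard starting NO; oil pressure normal NO; fuel economy down yes; visible smoke NO; stalling under load NO
(C) worn timing belt — hard starting yes; oil pressure normal yes; fuel economy down yes (via hard starting → fuel economy down); visible smoke yes; stalling under load yes (via hard starting → exhaust rich → stalling under load)
(D) failing alternator — does not account for visible smoke
(E) vacuum leak — hard starting NO; oil pressure normal NO; fuel economy down NO; visible smoke NO; stalling under load yes
(C) is the only candidate with no mismatches.

C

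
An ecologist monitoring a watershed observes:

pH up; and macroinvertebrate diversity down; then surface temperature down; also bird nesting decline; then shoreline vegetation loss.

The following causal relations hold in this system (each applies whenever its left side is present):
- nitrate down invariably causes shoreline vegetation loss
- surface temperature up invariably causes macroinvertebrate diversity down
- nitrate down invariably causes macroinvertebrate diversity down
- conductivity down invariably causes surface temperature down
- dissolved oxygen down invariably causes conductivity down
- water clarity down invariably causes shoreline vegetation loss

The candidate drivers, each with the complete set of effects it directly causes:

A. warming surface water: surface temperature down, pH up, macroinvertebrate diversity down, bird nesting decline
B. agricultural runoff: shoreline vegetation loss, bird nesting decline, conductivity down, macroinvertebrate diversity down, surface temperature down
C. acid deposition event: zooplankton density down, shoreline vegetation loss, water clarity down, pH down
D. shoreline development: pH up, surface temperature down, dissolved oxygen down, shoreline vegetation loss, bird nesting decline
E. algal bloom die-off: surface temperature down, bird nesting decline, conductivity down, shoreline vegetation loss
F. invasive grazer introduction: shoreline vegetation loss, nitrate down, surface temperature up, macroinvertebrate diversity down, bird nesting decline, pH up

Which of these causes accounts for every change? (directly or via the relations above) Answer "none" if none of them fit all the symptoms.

Per-candidate check:
(A) warming surface water — does not account for shoreline vegetation loss
(B) agricultural runoff — pH up miss; macroinvertebrate diversity down match; surface temperature down match; bird nesting decline match; shoreline vegetation loss match
(C) acid deposition event — fails on pH up, macroinvertebrate diversity down, surface temperature down, bird nesting decline (predicts pH down, not pH up)
(D) shoreline development — does not account for macroinvertebrate diversity down
(E) algal bloom die-off — pH up miss; macroinvertebrate diversity down miss; surface temperature down match; bird nesting decline match; shoreline vegetation loss match
(F) invasive grazer introduction — pH up match; macroinvertebrate diversity down match; surface temperature down miss; bird nesting decline match; shoreline vegetation loss match
None of the listed candidates fits everything.

none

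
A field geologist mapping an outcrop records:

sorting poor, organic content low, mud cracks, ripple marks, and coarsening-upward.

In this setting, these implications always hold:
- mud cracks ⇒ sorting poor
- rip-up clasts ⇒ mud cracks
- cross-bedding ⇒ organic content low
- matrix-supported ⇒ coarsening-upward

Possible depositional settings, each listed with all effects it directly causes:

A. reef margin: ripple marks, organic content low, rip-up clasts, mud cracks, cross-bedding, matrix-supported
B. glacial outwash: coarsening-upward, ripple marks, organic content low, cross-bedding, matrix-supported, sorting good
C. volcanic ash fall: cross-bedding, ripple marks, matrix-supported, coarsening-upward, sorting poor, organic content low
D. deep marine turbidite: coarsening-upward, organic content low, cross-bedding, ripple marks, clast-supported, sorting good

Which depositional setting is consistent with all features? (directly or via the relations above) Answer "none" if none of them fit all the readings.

A

Checking each candidate against the observations:
(A) reef margin — accounts for every observation (sorting poor via mud cracks → sorting poor)
(B) glacial outwash — fails on sorting poor, mud cracks (predicts sorting good, not sorting poor)
(C) volcanic ash fall — sorting poor +; organic content low +; mud cracks -; ripple marks +; coarsening-upward +
(D) deep marine turbidite — sorting poor -; organic content low +; mud cracks -; ripple marks +; coarsening-upward +
(A) alone accounts for all the evidence.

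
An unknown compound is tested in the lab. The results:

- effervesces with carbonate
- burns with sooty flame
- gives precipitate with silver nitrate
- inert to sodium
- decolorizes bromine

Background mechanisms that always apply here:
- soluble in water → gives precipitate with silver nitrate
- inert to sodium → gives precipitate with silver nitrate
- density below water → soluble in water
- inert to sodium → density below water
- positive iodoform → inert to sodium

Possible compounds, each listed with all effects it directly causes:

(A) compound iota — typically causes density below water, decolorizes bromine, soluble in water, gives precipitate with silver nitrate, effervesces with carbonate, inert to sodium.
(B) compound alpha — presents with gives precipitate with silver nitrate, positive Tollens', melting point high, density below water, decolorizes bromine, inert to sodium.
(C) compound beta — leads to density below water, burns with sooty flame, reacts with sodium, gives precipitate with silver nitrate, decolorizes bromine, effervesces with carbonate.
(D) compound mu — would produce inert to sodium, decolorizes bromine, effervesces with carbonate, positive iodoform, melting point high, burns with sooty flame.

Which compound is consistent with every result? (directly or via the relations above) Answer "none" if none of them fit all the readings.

Testing each hypothesis:
(A) compound iota — effervesces with carbonate ✓; burns with sooty flame ✗; gives precipitate with silver nitrate ✓; inert to sodium ✓; decolorizes bromine ✓
(B) compound alpha — does not account for effervesces with carbonate, burns with sooty flame
(C) compound beta — effervesces with carbonate ✓; burns with sooty flame ✓; gives precipitate with silver nitrate ✓; inert to sodium ✗; decolorizes bromine ✓
(D) compound mu — accounts for every observation (gives precipitate with silver nitrate via inert to sodium → gives precipitate with silver nitrate)
Only (D) is consistent with every observation.

D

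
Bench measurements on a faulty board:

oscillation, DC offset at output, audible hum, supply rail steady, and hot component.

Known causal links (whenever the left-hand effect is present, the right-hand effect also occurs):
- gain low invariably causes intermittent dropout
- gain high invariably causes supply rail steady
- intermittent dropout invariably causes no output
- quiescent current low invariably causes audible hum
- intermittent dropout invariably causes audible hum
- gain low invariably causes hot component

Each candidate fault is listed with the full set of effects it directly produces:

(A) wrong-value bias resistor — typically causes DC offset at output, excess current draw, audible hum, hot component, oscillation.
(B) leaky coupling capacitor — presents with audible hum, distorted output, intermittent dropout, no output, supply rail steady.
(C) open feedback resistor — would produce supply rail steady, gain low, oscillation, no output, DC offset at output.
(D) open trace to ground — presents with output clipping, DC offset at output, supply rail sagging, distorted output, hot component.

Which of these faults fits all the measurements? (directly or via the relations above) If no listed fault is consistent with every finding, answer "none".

Checking each candidate against the observations:
(A) wrong-value bias resistor — oscillation +; DC offset at output +; audible hum +; supply rail steady -; hot component +
(B) leaky coupling capacitor — oscillation -; DC offset at output -; audible hum +; supply rail steady +; hot component -
(C) open feedback resistor — oscillation +; DC offset at output +; audible hum + (via gain low → intermittent dropout → audible hum); supply rail steady +; hot component + (via gain low → hot component)
(D) open trace to ground — fails on oscillation, audible hum, supply rail steady (predicts supply rail sagging, not supply rail steady)
Only (C) is consistent with every observation.

C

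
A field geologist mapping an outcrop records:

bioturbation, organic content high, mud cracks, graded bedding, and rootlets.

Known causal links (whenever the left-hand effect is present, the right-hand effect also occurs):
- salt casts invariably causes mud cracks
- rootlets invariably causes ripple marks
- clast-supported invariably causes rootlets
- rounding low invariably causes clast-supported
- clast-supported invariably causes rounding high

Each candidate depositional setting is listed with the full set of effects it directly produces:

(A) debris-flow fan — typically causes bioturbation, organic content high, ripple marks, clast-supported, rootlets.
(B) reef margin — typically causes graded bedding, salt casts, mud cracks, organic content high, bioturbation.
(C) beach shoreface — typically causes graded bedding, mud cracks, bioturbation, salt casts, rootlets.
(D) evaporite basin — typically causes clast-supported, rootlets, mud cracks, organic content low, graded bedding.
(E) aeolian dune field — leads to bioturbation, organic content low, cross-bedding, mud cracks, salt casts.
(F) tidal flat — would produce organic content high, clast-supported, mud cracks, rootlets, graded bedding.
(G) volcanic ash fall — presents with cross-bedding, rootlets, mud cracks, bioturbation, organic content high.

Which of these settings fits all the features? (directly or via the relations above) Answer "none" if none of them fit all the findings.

none

Per-candidate check:
(A) debris-flow fan — does not account for mud cracks, graded bedding
(B) reef margin — does not account for rootlets
(C) beach shoreface — does not account for organic content high
(D) evaporite basin — fails on bioturbation, organic content high (predicts organic content low, not organic content high)
(E) aeolian dune field — fails on organic content high, graded bedding, rootlets (predicts organic content low, not organic content high)
(F) tidal flat — bioturbation miss; organic content high match; mud cracks match; graded bedding match; rootlets match
(G) volcanic ash fall — bioturbation match; organic content high match; mud cracks match; graded bedding miss; rootlets match
None of the listed candidates fits everything.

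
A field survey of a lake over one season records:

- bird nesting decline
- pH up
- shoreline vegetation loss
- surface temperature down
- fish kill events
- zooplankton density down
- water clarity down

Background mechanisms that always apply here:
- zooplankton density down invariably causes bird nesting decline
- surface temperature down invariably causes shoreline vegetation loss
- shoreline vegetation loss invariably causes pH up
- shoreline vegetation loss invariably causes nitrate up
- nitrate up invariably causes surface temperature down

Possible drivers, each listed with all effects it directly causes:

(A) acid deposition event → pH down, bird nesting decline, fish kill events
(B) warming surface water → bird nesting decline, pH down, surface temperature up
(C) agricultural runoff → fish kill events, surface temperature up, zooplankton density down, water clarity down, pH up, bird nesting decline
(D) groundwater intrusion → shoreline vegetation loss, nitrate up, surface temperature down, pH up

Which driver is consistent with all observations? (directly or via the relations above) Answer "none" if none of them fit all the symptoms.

Testing each hypothesis:
(A) acid deposition event — bird nesting decline yes; pH up NO; shoreline vegetation loss NO; surface temperature down NO; fish kill events yes; zooplankton density down NO; water clarity down NO
(B) warming surface water — fails on pH up, shoreline vegetation loss, surface temperature down, fish kill events, zooplankton density down, water clarity down (predicts pH down, not pH up; predicts surface temperature up, not surface temperature down)
(C) agricultural runoff — fails on shoreline vegetation loss, surface temperature down (predicts surface temperature up, not surface temperature down)
(D) groundwater intrusion — does not account for bird nesting decline, fish kill events, zooplankton density down, water clarity down
Every candidate fails on at least one observation.

none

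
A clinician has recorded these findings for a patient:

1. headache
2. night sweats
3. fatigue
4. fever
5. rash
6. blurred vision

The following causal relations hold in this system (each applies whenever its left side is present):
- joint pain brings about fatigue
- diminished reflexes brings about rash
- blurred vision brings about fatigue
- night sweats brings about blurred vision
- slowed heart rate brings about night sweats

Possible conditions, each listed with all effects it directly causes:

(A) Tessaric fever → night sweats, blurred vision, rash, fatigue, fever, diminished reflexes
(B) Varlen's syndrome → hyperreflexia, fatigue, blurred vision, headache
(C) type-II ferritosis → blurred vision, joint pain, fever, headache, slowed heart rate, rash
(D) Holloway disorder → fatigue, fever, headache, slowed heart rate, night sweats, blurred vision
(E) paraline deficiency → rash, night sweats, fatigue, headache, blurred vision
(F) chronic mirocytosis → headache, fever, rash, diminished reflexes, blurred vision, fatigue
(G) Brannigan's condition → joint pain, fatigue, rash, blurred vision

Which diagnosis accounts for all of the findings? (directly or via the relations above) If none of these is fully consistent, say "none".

For each candidate, compare predicted effects to what was observed:
(A) Tessaric fever — headache miss; night sweats match; fatigue match; fever match; rash match; blurred vision match
(B) Varlen's syndrome — headache match; night sweats miss; fatigue match; fever miss; rash miss; blurred vision match
(C) type-II ferritosis — accounts for every observation (night sweats by slowed heart rate → night sweats)
(D) Holloway disorder — does not account for rash
(E) paraline deficiency — does not account for fever
(F) chronic mirocytosis — headache match; night sweats miss; fatigue match; fever match; rash match; blurred vision match
(G) Brannigan's condition — headache miss; night sweats miss; fatigue match; fever miss; rash match; blurred vision match
Only (C) is consistent with every observation.

C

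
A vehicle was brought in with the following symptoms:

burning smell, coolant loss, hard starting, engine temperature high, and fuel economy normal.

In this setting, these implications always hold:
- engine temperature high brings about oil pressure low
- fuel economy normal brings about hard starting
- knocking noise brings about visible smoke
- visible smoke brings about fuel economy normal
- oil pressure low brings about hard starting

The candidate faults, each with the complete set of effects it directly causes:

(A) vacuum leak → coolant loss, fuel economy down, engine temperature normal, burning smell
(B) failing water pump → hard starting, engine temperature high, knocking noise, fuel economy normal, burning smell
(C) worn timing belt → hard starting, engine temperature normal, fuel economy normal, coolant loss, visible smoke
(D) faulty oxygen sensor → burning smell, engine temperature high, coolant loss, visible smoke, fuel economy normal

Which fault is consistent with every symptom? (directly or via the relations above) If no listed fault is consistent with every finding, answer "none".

D

Checking each candidate against the observations:
(A) vacuum leak — burning smell ✓; coolant loss ✓; hard starting ✗; engine temperature high ✗; fuel economy normal ✗
(B) failing water pump — burning smell ✓; coolant loss ✗; hard starting ✓; engine temperature high ✓; fuel economy normal ✓
(C) worn timing belt — burning smell ✗; coolant loss ✓; hard starting ✓; engine temperature high ✗; fuel economy normal ✓
(D) faulty oxygen sensor — accounts for every observation (hard starting by fuel economy normal → hard starting)
Only (D) is consistent with every observation.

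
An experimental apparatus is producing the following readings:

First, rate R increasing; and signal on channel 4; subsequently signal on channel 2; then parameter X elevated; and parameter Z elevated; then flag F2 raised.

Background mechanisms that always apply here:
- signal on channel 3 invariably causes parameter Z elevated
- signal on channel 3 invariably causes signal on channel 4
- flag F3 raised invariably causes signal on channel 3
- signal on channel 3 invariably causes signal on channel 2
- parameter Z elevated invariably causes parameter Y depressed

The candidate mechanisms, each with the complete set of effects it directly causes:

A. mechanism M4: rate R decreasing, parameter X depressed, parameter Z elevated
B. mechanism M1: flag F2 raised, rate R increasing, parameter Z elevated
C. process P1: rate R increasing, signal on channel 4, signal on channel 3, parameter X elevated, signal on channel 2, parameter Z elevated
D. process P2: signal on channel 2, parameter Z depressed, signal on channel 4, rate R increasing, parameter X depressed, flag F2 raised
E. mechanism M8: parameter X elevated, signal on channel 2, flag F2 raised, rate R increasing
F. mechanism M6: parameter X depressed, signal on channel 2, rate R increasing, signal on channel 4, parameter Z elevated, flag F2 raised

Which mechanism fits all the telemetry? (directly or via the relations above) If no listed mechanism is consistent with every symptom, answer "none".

Per-candidate check:
(A) mechanism M4 — rate R increasing ✗; signal on channel 4 ✗; signal on channel 2 ✗; parameter X elevated ✗; parameter Z elevated ✓; flag F2 raised ✗
(B) mechanism M1 — does not account for signal on channel 4, signal on channel 2, parameter X elevated
(C) process P1 — rate R increasing ✓; signal on channel 4 ✓; signal on channel 2 ✓; parameter X elevated ✓; parameter Z elevated ✓; flag F2 raised ✗
(D) process P2 — rate R increasing ✓; signal on channel 4 ✓; signal on channel 2 ✓; parameter X elevated ✗; parameter Z elevated ✗; flag F2 raised ✓
(E) mechanism M8 — does not account for signal on channel 4, parameter Z elevated
(F) mechanism M6 — rate R increasing ✓; signal on channel 4 ✓; signal on channel 2 ✓; parameter X elevated ✗; parameter Z elevated ✓; flag F2 raised ✓
No candidate is consistent with all observations.

none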